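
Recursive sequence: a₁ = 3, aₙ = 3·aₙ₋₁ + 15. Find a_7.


Computing step by step:
a_1 = 3
a_2 = 24
a_3 = 87
a_4 = 276
a_5 = 843
a_6 = 2544
a_7 = 7647


a_7 = 7647


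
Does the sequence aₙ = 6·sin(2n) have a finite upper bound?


For all n, -1 ≤ sin(2n) ≤ 1, so -6 ≤ 6·sin(2n) ≤ 6
Lower bound: -6, Upper bound: 6
The sequence IS bounded

Bounded (-6 ≤ aₙ ≤ 6)


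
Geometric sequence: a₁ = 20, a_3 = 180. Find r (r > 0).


r^(n-1) = aₙ/a₁
r^2 = 180/20 = 9
r = 9^(1/2)
= ±3; taking r > 0 gives r = 3

r = 3


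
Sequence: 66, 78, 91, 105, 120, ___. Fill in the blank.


Pattern: triangular numbers: n(n+1)/2
Terms: 66, 78, 91, 105, 120
Next term = 136

Next term = 136


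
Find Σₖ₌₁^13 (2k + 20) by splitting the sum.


Σ(2k+20) = 2·Σk + 20·n
= 2·91 + 20·13
= 182 + 260 = 442

Σ = 442


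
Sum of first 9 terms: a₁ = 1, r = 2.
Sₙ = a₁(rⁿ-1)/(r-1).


Sₙ = 1×(2^9 - 1)/(2 - 1)
= 1×(512 - 1)/1
= 1×511/1
= 511

S_9 = 511


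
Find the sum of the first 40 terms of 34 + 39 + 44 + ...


aₙ = 34 + (40-1)×5 = 229
Sₙ = n(a₁+aₙ)/2 = 40×(34+229)/2
= 40×263/2 = 5260

S_40 = 5260


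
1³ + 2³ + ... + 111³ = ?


n(n+1)/2 = 111×112/2 = 6216
Σk³ = 6216² = 38638656

Σk³ = 38638656


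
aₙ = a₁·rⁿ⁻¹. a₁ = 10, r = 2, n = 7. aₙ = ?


aₙ = a₁·r^(n-1)
= 10×2^6
= 10×64
= 640

a_7 = 640


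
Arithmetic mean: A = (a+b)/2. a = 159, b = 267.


AM = (159 + 267)/2 = 426/2 = 213

AM = 213


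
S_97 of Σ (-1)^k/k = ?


S = -1 + 1/2 - 1/3 + 1/4 - 1/5 + 1/6 - 1/7 + 1/8 ± ...
= -0.6983
(Full series converges to -ln(2) ≈ -0.6931)

S_97 = -0.6983


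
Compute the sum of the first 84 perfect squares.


n = 84
n(n+1)(2n+1)/6 = 84×85×169/6
= 1206660/6 = 201110

Σk² = 201110


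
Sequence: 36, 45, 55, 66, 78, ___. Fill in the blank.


Pattern: triangular numbers: n(n+1)/2
Terms: 36, 45, 55, 66, 78
Next term = 91

Next term = 91


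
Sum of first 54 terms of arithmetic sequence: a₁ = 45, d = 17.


aₙ = 45 + (54-1)×17 = 946
Sₙ = n(a₁+aₙ)/2 = 54×(45+946)/2
= 54×991/2 = 26757

S_54 = 26757


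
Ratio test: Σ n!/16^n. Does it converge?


aₙ = n!/16^n
a_{n+1}/aₙ = (n+1)!/16^(n+1) × 16^n/n!
= (n+1)/16
L = lim(n→∞) (n+1)/16 = ∞
L > 1 → series DIVERGES

Diverges (ratio test: L = ∞ > 1)


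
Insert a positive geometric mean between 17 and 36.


GM = √(17×36) = √612 = 24.7386

GM = 24.7386


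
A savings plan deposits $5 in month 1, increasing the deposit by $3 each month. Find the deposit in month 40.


aₙ = a₁ + (n-1)d
= 5 + (40-1)×3
= 5 + 117
= 122

a_40 = 122


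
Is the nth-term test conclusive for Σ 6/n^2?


lim(n→∞) 6/n^2 = 0
lim aₙ = 0 → nth-term test is INCONCLUSIVE
(Need other tests; this is actually a convergent p-series with p=2 > 1)

Inconclusive (lim aₙ = 0; need another test)


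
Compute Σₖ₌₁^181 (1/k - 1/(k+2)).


Telescoping with gap 2: two head and two tail terms survive.
= (1 + 1/2) - (1/182 + 1/183)
= 3/2 - 1/182 - 1/183 = 24797/16653

Sum = 24797/16653


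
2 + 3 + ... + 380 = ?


Σₖ₌2^380 k = Σₖ₌₁^380 k − Σₖ₌₁^1 k
= 380·381/2 − 1·2/2
= 72390 − 1 = 72389

Σk = 72389


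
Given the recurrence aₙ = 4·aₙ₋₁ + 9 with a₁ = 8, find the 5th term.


Computing step by step:
a_1 = 8
a_2 = 41
a_3 = 173
a_4 = 701
a_5 = 2813


a_5 = 2813


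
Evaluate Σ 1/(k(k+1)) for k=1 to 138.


1/(k(k+1)) = 1/k - 1/(k+1) (partial fractions)
Telescoping: Σ = 1 - 1/139 = 138/139

Sum = 138/139


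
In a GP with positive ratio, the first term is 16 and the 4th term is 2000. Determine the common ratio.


r^(n-1) = aₙ/a₁
r^3 = 2000/16 = 125
r = 125^(1/3)
= 5

r = 5


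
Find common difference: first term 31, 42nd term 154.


d = (aₙ - a₁)/(n-1)
= (154 - 31)/(42-1)
= 123/41 = 3

d = 3


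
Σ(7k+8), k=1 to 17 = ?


Σ(7k+8) = 7·Σk + 8·n
= 7·153 + 8·17
= 1071 + 136 = 1207

Σ = 1207


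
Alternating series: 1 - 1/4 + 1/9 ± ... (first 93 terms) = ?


S = 1 - 1/4 + 1/9 - 1/16 + 1/25 - 1/36 + 1/49 - 1/64 ± ...
= 0.8225
(Full series converges to +π²/12 ≈ +0.8225)

S_93 = 0.8225


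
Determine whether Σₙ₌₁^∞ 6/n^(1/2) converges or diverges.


p-series test: Σ c/n^p converges if p > 1, diverges if p ≤ 1 (constant c > 0 doesn't affect convergence).
p = 1/2
1/2 ≤ 1 → DIVERGES

Diverges (p = 1/2 ≤ 1)


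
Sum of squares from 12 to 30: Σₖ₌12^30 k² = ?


Σₖ₌12^30 k² = Σₖ₌₁^30 k² − Σₖ₌₁^11 k²
= 30·31·61/6 − 11·12·23/6
= 9455 − 506 = 8949

Σk² = 8949


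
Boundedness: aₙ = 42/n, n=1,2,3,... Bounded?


a₁ = 42, a₂ = 42/2, a₃ = 42/3, ...
0 < aₙ ≤ 42 for all n ≥ 1
Lower bound: 0, Upper bound: 42
The sequence IS bounded

Bounded (0 < aₙ ≤ 42)


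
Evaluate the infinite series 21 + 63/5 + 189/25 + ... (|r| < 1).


S∞ = a₁/(1-r) = 21/(1 - 3/5)
= 21/(2/5)
= 105/2

S∞ = 105/2


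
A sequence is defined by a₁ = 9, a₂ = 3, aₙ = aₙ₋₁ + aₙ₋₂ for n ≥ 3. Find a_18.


Computing iteratively: 9, 3, 12, 15, 27, 42, 69, 111, 180, 291, 471, 762, ...
a_18 = 13674

a_18 = 13674


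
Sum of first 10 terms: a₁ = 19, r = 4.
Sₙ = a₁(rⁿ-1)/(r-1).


Sₙ = 19×(4^10 - 1)/(4 - 1)
= 19×(1048576 - 1)/3
= 19×1048575/3
= 6640975

S_10 = 6640975


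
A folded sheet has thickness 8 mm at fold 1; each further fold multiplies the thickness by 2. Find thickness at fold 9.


aₙ = a₁·r^(n-1)
= 8×2^8
= 8×256
= 2048

a_9 = 2048


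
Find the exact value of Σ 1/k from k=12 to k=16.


Σₖ₌12^16 1/k = 1/12 + 1/13 + 1/14 + 1/15 + 1/16
= 2627/7280
≈ 0.3609

Sum = 2627/7280 ≈ 0.3609


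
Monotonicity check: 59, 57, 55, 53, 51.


Differences: -2, -2, -2, -2
All differences < 0 → strictly DECREASING

Monotonically decreasing


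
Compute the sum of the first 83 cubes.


n(n+1)/2 = 83×84/2 = 3486
Σk³ = 3486² = 12152196

Σk³ = 12152196


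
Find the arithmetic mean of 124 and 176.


AM = (124 + 176)/2 = 300/2 = 150

AM = 150


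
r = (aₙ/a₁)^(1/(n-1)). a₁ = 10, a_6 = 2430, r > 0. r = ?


r^(n-1) = aₙ/a₁
r^5 = 2430/10 = 243
r = 243^(1/5)
= 3

r = 3


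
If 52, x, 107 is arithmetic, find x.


AM = (52 + 107)/2 = 159/2 = 79.5

AM = 79.5


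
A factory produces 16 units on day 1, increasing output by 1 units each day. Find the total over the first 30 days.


aₙ = 16 + (30-1)×1 = 45
Sₙ = n(a₁+aₙ)/2 = 30×(16+45)/2
= 30×61/2 = 915

S_30 = 915


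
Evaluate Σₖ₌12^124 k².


Σₖ₌12^124 k² = Σₖ₌₁^124 k² − Σₖ₌₁^11 k²
= 124·125·249/6 − 11·12·23/6
= 643250 − 506 = 642744

Σk² = 642744


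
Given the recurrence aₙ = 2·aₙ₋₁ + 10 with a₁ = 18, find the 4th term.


Computing step by step:
a_1 = 18
a_2 = 46
a_3 = 102
a_4 = 214


a_4 = 214


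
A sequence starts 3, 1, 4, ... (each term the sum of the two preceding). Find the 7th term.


Computing iteratively: 3, 1, 4, 5, 9, 14, 23
a_7 = 23

a_7 = 23


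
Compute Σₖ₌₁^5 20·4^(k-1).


Sₙ = 20×(4^5 - 1)/(4 - 1)
= 20×(1024 - 1)/3
= 20×1023/3
= 6820

S_5 = 6820


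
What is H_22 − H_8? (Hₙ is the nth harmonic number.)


Σₖ₌9^22 1/k = 1/9 + 1/10 + 1/11 + ... + 1/22
= 25166327/25865840
≈ 0.973

Sum = 25166327/25865840 ≈ 0.973


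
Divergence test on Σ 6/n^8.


lim(n→∞) 6/n^8 = 0
lim aₙ = 0 → nth-term test is INCONCLUSIVE
(Need other tests; this is actually a convergent p-series with p=8 > 1)

Inconclusive (lim aₙ = 0; need another test)


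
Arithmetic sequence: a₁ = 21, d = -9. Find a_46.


aₙ = a₁ + (n-1)d
= 21 + (46-1)×-9
= 21 - 405
= -384

a_46 = -384


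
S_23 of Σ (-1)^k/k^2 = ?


S = -1 + 1/4 - 1/9 + 1/16 - 1/25 + 1/36 - 1/49 + 1/64 ± ...
= -0.8234
(Full series converges to -π²/12 ≈ -0.8225)

S_23 = -0.8234


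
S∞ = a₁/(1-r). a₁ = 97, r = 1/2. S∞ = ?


S∞ = a₁/(1-r) = 97/(1 - 1/2)
= 97/(1/2)
= 194

S∞ = 194


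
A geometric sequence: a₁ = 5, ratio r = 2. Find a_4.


aₙ = a₁·r^(n-1)
= 5×2^3
= 5×8
= 40

a_4 = 40


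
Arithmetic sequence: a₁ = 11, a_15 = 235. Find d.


d = (aₙ - a₁)/(n-1)
= (235 - 11)/(15-1)
= 224/14 = 16

d = 16


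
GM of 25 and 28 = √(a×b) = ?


GM = √(25×28) = √700 = 26.4575

GM = 26.4575


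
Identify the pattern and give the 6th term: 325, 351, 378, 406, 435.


Pattern: triangular numbers: n(n+1)/2
Terms: 325, 351, 378, 406, 435
Next term = 465

Next term = 465


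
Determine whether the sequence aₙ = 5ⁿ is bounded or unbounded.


aₙ = 5ⁿ → as n→∞, aₙ→∞ (since base 5 > 1)
No finite upper bound exists
The sequence is UNBOUNDED

Unbounded (aₙ → ∞ as n → ∞)


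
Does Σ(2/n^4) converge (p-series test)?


p-series test: Σ c/n^p converges if p > 1, diverges if p ≤ 1 (constant c > 0 doesn't affect convergence).
p = 4
4 > 1 → CONVERGES

Converges (p = 4 > 1)


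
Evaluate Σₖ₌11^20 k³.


Σₖ₌11^20 k³ = [20·21/2]² − [10·11/2]²
= 44100 − 3025 = 41075

Σk³ = 41075


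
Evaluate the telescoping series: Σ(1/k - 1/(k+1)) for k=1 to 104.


Telescoping: adjacent terms cancel.
= 1/1 - 1/105
= 1 - 1/105 = 104/105

Sum = 104/105


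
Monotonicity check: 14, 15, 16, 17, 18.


Differences: 1, 1, 1, 1
All differences > 0 → strictly INCREASING

Monotonically increasing


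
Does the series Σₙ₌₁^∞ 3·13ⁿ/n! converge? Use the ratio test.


aₙ = 3·13^n/n!
a_{n+1}/aₙ = 13^(n+1)/(n+1)! × n!/13^n  (constant 3 cancels)
= 13/(n+1)
L = lim(n→∞) 13/(n+1) = 0
L < 1 → series CONVERGES

Converges (ratio test: L = 0 < 1)


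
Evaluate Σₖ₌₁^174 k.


n(n+1)/2 = 174×175/2 = 30450/2 = 15225

Σk = 15225


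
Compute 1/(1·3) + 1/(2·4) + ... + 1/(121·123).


1/(k(k+2)) = (1/2)·(1/k - 1/(k+2)) (partial fractions)
Telescoping: Σ = (1/2)·(1 + 1/2 - 1/122 - 1/123) = 5566/7503

Sum = 5566/7503


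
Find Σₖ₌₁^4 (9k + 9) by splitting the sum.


Σ(9k+9) = 9·Σk + 9·n
= 9·10 + 9·4
= 90 + 36 = 126

Σ = 126


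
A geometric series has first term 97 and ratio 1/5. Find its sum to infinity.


S∞ = a₁/(1-r) = 97/(1 - 1/5)
= 97/(4/5)
= 485/4

S∞ = 485/4


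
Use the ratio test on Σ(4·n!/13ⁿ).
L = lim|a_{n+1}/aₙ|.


aₙ = 4·n!/13^n
a_{n+1}/aₙ = (n+1)!/13^(n+1) × 13^n/n!  (constant 4 cancels)
= (n+1)/13
L = lim(n→∞) (n+1)/13 = ∞
L > 1 → series DIVERGES

Diverges (ratio test: L = ∞ > 1)


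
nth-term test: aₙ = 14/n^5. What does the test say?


lim(n→∞) 14/n^5 = 0
lim aₙ = 0 → nth-term test is INCONCLUSIVE
(Need other tests; this is actually a convergent p-series with p=5 > 1)

Inconclusive (lim aₙ = 0; need another test)


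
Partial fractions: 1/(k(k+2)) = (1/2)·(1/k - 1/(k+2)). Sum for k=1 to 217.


1/(k(k+2)) = (1/2)·(1/k - 1/(k+2)) (partial fractions)
Telescoping: Σ = (1/2)·(1 + 1/2 - 1/218 - 1/219) = 17794/23871

Sum = 17794/23871


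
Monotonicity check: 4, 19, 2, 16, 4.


Differences: 15, -17, 14, -12
Difference at position 1 is +15 (> 0) but position 2 is -17 (< 0) — sequence both rises and falls
→ NOT monotonic

Not monotonic


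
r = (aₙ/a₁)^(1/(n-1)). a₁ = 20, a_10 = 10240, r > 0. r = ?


r^(n-1) = aₙ/a₁
r^9 = 10240/20 = 512
r = 512^(1/9)
= 2

r = 2


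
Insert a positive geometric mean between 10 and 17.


GM = √(10×17) = √170 = 13.0384

GM = 13.0384


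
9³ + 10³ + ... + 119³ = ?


Σₖ₌9^119 k³ = [119·120/2]² − [8·9/2]²
= 50979600 − 1296 = 50978304

Σk³ = 50978304


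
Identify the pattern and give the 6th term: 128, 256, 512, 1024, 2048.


Pattern: powers of 2: 2ⁿ
Terms: 128, 256, 512, 1024, 2048
Next term = 4096

Next term = 4096


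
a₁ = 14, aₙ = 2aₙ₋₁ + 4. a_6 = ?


Computing step by step:
a_1 = 14
a_2 = 32
a_3 = 68
a_4 = 140
a_5 = 284
a_6 = 572


a_6 = 572


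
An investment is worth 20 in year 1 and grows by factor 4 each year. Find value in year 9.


aₙ = a₁·r^(n-1)
= 20×4^8
= 20×65536
= 1310720

a_9 = 1310720


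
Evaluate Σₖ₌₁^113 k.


n(n+1)/2 = 113×114/2 = 12882/2 = 6441

Σk = 6441


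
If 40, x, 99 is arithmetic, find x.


AM = (40 + 99)/2 = 139/2 = 69.5

AM = 69.5


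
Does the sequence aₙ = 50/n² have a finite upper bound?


a₁ = 50, a₂ = 50/4, a₃ = 50/9, ...
0 < aₙ ≤ 50 for all n ≥ 1
The sequence IS bounded

Bounded (0 < aₙ ≤ 50)


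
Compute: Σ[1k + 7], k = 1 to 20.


Σ(1k+7) = 1·Σk + 7·n
= 1·210 + 7·20
= 210 + 140 = 350

Σ = 350


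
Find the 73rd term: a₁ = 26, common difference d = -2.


aₙ = a₁ + (n-1)d
= 26 + (73-1)×-2
= 26 - 144
= -118

a_73 = -118


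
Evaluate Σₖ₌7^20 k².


Σₖ₌7^20 k² = Σₖ₌₁^20 k² − Σₖ₌₁^6 k²
= 20·21·41/6 − 6·7·13/6
= 2870 − 91 = 2779

Σk² = 2779


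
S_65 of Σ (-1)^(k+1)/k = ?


S = 1 - 1/2 + 1/3 - 1/4 + 1/5 - 1/6 + 1/7 - 1/8 ± ...
= 0.7008
(Full series converges to +ln(2) ≈ +0.6931)

S_65 = 0.7008


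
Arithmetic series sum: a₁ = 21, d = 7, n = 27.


aₙ = 21 + (27-1)×7 = 203
Sₙ = n(a₁+aₙ)/2 = 27×(21+203)/2
= 27×224/2 = 3024

S_27 = 3024


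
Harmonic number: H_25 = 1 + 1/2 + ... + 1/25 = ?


H_25 = 1/1 + 1/2 + 1/3 + ... + 1/25
= 34052522467/8923714800
≈ 3.816

H_25 = 34052522467/8923714800 ≈ 3.816


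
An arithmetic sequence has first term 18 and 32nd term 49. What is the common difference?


d = (aₙ - a₁)/(n-1)
= (49 - 18)/(32-1)
= 31/31 = 1

d = 1


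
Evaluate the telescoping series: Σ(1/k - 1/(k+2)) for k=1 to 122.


Telescoping with gap 2: two head and two tail terms survive.
= (1 + 1/2) - (1/123 + 1/124)
= 3/2 - 1/123 - 1/124 = 22631/15252

Sum = 22631/15252


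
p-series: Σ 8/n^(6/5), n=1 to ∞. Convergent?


p-series test: Σ c/n^p converges if p > 1, diverges if p ≤ 1 (constant c > 0 doesn't affect convergence).
p = 6/5
6/5 > 1 → CONVERGES

Converges (p = 6/5 > 1)


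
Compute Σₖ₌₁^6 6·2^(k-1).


Sₙ = 6×(2^6 - 1)/(2 - 1)
= 6×(64 - 1)/1
= 6×63/1
= 378

S_6 = 378


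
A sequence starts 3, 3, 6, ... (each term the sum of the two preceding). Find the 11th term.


Computing iteratively: 3, 3, 6, 9, 15, 24, 39, 63, 102, 165, 267
a_11 = 267

a_11 = 267


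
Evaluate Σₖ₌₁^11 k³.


n(n+1)/2 = 11×12/2 = 66
Σk³ = 66² = 4356

Σk³ = 4356


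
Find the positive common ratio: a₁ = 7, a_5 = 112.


r^(n-1) = aₙ/a₁
r^4 = 112/7 = 16
r = 16^(1/4)
= ±2; taking r > 0 gives r = 2

r = 2


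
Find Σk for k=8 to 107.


Σₖ₌8^107 k = Σₖ₌₁^107 k − Σₖ₌₁^7 k
= 107·108/2 − 7·8/2
= 5778 − 28 = 5750

Σk = 5750


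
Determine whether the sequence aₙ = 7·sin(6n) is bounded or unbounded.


For all n, -1 ≤ sin(6n) ≤ 1, so -7 ≤ 7·sin(6n) ≤ 7
Lower bound: -7, Upper bound: 7
The sequence IS bounded

Bounded (-7 ≤ aₙ ≤ 7)


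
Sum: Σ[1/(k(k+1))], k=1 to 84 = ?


1/(k(k+1)) = 1/k - 1/(k+1) (partial fractions)
Telescoping: Σ = 1 - 1/85 = 84/85

Sum = 84/85


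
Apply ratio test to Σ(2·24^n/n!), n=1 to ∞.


aₙ = 2·24^n/n!
a_{n+1}/aₙ = 24^(n+1)/(n+1)! × n!/24^n  (constant 2 cancels)
= 24/(n+1)
L = lim(n→∞) 24/(n+1) = 0
L < 1 → series CONVERGES

Converges (ratio test: L = 0 < 1)


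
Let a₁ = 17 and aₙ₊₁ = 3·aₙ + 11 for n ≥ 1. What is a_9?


Computing step by step:
a_1 = 17
a_2 = 62
a_3 = 197
a_4 = 602
a_5 = 1817
a_6 = 5462
a_7 = 16397
a_8 = 49202
a_9 = 147617


a_9 = 147617


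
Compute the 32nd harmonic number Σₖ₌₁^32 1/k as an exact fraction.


H_32 = 1/1 + 1/2 + 1/3 + ... + 1/32
= 586061125622639/144403552893600
≈ 4.0585

H_32 = 586061125622639/144403552893600 ≈ 4.0585


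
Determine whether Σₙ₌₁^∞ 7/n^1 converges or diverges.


p-series test: Σ c/n^p converges if p > 1, diverges if p ≤ 1 (constant c > 0 doesn't affect convergence).
p = 1
1 ≤ 1 → DIVERGES

Diverges (p = 1 ≤ 1)


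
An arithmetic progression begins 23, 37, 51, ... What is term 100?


aₙ = a₁ + (n-1)d
= 23 + (100-1)×14
= 23 + 1386
= 1409

a_100 = 1409


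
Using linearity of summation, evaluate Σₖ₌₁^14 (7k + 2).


Σ(7k+2) = 7·Σk + 2·n
= 7·105 + 2·14
= 735 + 28 = 763

Σ = 763


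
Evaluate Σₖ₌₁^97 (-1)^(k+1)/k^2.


S = 1 - 1/4 + 1/9 - 1/16 + 1/25 - 1/36 + 1/49 - 1/64 ± ...
= 0.8225
(Full series converges to +π²/12 ≈ +0.8225)

S_97 = 0.8225


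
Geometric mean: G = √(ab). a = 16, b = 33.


GM = √(16×33) = √528 = 22.9783

GM = 22.9783


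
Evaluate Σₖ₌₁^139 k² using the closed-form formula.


n = 139
n(n+1)(2n+1)/6 = 139×140×279/6
= 5429340/6 = 904890

Σk² = 904890


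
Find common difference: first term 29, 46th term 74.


d = (aₙ - a₁)/(n-1)
= (74 - 29)/(46-1)
= 45/45 = 1

d = 1


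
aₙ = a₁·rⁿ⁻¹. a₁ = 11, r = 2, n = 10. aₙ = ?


aₙ = a₁·r^(n-1)
= 11×2^9
= 11×512
= 5632

a_10 = 5632


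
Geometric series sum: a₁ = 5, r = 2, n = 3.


Sₙ = 5×(2^3 - 1)/(2 - 1)
= 5×(8 - 1)/1
= 5×7/1
= 35

S_3 = 35


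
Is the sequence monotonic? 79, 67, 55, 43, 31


Differences: -12, -12, -12, -12
All differences < 0 → strictly DECREASING

Monotonically decreasing


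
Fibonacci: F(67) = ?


Fibonacci sequence: 1, 1, 2, 3, 5, 8, 13, 21, 34, 55, 89, ...
F(67) = 44945570212853

F(67) = 44945570212853


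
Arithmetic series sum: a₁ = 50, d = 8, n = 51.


aₙ = 50 + (51-1)×8 = 450
Sₙ = n(a₁+aₙ)/2 = 51×(50+450)/2
= 51×500/2 = 12750

S_51 = 12750


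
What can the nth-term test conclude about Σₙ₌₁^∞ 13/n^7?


lim(n→∞) 13/n^7 = 0
lim aₙ = 0 → nth-term test is INCONCLUSIVE
(Need other tests; this is actually a convergent p-series with p=7 > 1)

Inconclusive (lim aₙ = 0; need another test)


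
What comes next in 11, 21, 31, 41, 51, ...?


Pattern: arithmetic (d=10)
Terms: 11, 21, 31, 41, 51
Next term = 61

Next term = 61


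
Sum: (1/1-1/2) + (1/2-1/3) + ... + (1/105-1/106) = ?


Telescoping: adjacent terms cancel.
= 1/1 - 1/106
= 1 - 1/106 = 105/106

Sum = 105/106


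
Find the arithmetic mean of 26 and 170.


AM = (26 + 170)/2 = 196/2 = 98

AM = 98


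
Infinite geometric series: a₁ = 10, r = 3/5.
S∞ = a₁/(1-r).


S∞ = a₁/(1-r) = 10/(1 - 3/5)
= 10/(2/5)
= 25

S∞ = 25


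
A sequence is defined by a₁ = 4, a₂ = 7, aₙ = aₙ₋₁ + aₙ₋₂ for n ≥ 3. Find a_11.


Computing iteratively: 4, 7, 11, 18, 29, 47, 76, 123, 199, 322, 521
a_11 = 521

a_11 = 521


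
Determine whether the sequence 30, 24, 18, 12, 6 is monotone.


Differences: -6, -6, -6, -6
All differences < 0 → strictly DECREASING

Monotonically decreasing


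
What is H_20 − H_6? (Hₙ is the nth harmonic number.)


Σₖ₌7^20 1/k = 1/7 + 1/8 + 1/9 + ... + 1/20
= 89061751/77597520
≈ 1.1477

Sum = 89061751/77597520 ≈ 1.1477


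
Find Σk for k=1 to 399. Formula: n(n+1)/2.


n(n+1)/2 = 399×400/2 = 159600/2 = 79800

Σk = 79800


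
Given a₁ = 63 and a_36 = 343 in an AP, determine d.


d = (aₙ - a₁)/(n-1)
= (343 - 63)/(36-1)
= 280/35 = 8

d = 8


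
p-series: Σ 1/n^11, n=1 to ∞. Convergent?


p-series test: Σ c/n^p converges if p > 1, diverges if p ≤ 1 (constant c > 0 doesn't affect convergence).
p = 11
11 > 1 → CONVERGES

Converges (p = 11 > 1)


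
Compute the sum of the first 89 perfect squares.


n = 89
n(n+1)(2n+1)/6 = 89×90×179/6
= 1433790/6 = 238965

Σk² = 238965


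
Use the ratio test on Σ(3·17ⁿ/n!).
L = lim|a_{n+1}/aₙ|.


aₙ = 3·17^n/n!
a_{n+1}/aₙ = 17^(n+1)/(n+1)! × n!/17^n  (constant 3 cancels)
= 17/(n+1)
L = lim(n→∞) 17/(n+1) = 0
L < 1 → series CONVERGES

Converges (ratio test: L = 0 < 1)


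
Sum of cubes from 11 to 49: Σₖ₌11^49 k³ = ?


Σₖ₌11^49 k³ = [49·50/2]² − [10·11/2]²
= 1500625 − 3025 = 1497600

Σk³ = 1497600


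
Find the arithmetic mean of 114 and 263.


AM = (114 + 263)/2 = 377/2 = 188.5

AM = 188.5


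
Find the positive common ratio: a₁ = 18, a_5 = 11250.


r^(n-1) = aₙ/a₁
r^4 = 11250/18 = 625
r = 625^(1/4)
= ±5; taking r > 0 gives r = 5

r = 5


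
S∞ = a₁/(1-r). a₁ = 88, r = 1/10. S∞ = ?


S∞ = a₁/(1-r) = 88/(1 - 1/10)
= 88/(9/10)
= 880/9

S∞ = 880/9


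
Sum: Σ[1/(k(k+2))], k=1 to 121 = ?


1/(k(k+2)) = (1/2)·(1/k - 1/(k+2)) (partial fractions)
Telescoping: Σ = (1/2)·(1 + 1/2 - 1/122 - 1/123) = 5566/7503

Sum = 5566/7503


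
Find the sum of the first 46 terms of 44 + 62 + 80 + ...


aₙ = 44 + (46-1)×18 = 854
Sₙ = n(a₁+aₙ)/2 = 46×(44+854)/2
= 46×898/2 = 20654

S_46 = 20654


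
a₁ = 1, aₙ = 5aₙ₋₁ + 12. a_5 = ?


Computing step by step:
a_1 = 1
a_2 = 17
a_3 = 97
a_4 = 497
a_5 = 2497


a_5 = 2497


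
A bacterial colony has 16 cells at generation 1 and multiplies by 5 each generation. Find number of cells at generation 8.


aₙ = a₁·r^(n-1)
= 16×5^7
= 16×78125
= 1250000

a_8 = 1250000


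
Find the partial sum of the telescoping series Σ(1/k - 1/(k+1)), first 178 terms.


Telescoping: adjacent terms cancel.
= 1/1 - 1/179
= 1 - 1/179 = 178/179

Sum = 178/179


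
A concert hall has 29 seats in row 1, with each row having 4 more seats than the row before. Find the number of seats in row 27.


aₙ = a₁ + (n-1)d
= 29 + (27-1)×4
= 29 + 104
= 133

a_27 = 133


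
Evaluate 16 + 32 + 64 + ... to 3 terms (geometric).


Sₙ = 16×(2^3 - 1)/(2 - 1)
= 16×(8 - 1)/1
= 16×7/1
= 112

S_3 = 112


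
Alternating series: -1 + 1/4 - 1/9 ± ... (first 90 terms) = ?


S = -1 + 1/4 - 1/9 + 1/16 - 1/25 + 1/36 - 1/49 + 1/64 ± ...
= -0.8224
(Full series converges to -π²/12 ≈ -0.8225)

S_90 = -0.8224


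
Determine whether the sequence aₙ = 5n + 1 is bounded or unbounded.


aₙ = 5n + 1 → as n→∞, aₙ→∞
No finite upper bound exists
The sequence is UNBOUNDED

Unbounded (aₙ → ∞ as n → ∞)


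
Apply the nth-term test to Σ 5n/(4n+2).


lim(n→∞) 5n/(4n+2) = 5/4 = 5/4  (divide numerator and denominator by n)
lim aₙ = 5/4 ≠ 0 → series DIVERGES

Diverges (lim aₙ = 5/4 ≠ 0)


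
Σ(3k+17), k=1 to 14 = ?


Σ(3k+17) = 3·Σk + 17·n
= 3·105 + 17·14
= 315 + 238 = 553

Σ = 553


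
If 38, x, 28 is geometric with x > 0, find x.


GM = √(38×28) = √1064 = 32.619

GM = 32.619


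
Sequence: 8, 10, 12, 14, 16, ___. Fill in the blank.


Pattern: arithmetic (d=2)
Terms: 8, 10, 12, 14, 16
Next term = 18

Next term = 18


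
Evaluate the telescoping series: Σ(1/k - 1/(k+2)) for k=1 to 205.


Telescoping with gap 2: two head and two tail terms survive.
= (1 + 1/2) - (1/206 + 1/207)
= 3/2 - 1/206 - 1/207 = 31775/21321

Sum = 31775/21321


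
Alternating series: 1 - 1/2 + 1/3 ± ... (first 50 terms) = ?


S = 1 - 1/2 + 1/3 - 1/4 + 1/5 - 1/6 + 1/7 - 1/8 ± ...
= 0.6832
(Full series converges to +ln(2) ≈ +0.6931)

S_50 = 0.6832


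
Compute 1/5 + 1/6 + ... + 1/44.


Σₖ₌5^44 1/k = 1/5 + 1/6 + 1/7 + ... + 1/44
= 3080733578426640787/1345655451257488800
≈ 2.2894

Sum = 3080733578426640787/1345655451257488800 ≈ 2.2894


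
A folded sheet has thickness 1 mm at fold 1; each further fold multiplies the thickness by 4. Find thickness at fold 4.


aₙ = a₁·r^(n-1)
= 1×4^3
= 1×64
= 64

a_4 = 64


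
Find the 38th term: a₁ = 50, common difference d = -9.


aₙ = a₁ + (n-1)d
= 50 + (38-1)×-9
= 50 - 333
= -283

a_38 = -283


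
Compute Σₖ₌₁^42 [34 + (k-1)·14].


aₙ = 34 + (42-1)×14 = 608
Sₙ = n(a₁+aₙ)/2 = 42×(34+608)/2
= 42×642/2 = 13482

S_42 = 13482


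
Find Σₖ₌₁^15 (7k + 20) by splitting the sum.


Σ(7k+20) = 7·Σk + 20·n
= 7·120 + 20·15
= 840 + 300 = 1140

Σ = 1140


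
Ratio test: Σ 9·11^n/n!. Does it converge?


aₙ = 9·11^n/n!
a_{n+1}/aₙ = 11^(n+1)/(n+1)! × n!/11^n  (constant 9 cancels)
= 11/(n+1)
L = lim(n→∞) 11/(n+1) = 0
L < 1 → series CONVERGES

Converges (ratio test: L = 0 < 1)


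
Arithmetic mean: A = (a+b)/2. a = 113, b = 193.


AM = (113 + 193)/2 = 306/2 = 153

AM = 153


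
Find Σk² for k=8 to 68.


Σₖ₌8^68 k² = Σₖ₌₁^68 k² − Σₖ₌₁^7 k²
= 68·69·137/6 − 7·8·15/6
= 107134 − 140 = 106994

Σk² = 106994


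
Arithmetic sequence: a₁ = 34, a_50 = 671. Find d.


d = (aₙ - a₁)/(n-1)
= (671 - 34)/(50-1)
= 637/49 = 13

d = 13


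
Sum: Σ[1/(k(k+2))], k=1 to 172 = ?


1/(k(k+2)) = (1/2)·(1/k - 1/(k+2)) (partial fractions)
Telescoping: Σ = (1/2)·(1 + 1/2 - 1/173 - 1/174) = 22403/30102

Sum = 22403/30102


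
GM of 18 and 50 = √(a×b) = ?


GM = √(18×50) = √900 = 30

GM = 30


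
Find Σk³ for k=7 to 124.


Σₖ₌7^124 k³ = [124·125/2]² − [6·7/2]²
= 60062500 − 441 = 60062059

Σk³ = 60062059


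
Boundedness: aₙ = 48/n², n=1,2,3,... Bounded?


a₁ = 48, a₂ = 48/4, a₃ = 48/9, ...
0 < aₙ ≤ 48 for all n ≥ 1
The sequence IS bounded

Bounded (0 < aₙ ≤ 48)


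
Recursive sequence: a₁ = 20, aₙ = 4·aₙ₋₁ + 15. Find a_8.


Computing step by step:
a_1 = 20
a_2 = 95
a_3 = 395
a_4 = 1595
a_5 = 6395
a_6 = 25595
a_7 = 102395
a_8 = 409595


a_8 = 409595


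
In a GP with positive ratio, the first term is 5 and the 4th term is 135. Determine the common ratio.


r^(n-1) = aₙ/a₁
r^3 = 135/5 = 27
r = 27^(1/3)
= 3

r = 3


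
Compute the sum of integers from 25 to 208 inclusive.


Σₖ₌25^208 k = Σₖ₌₁^208 k − Σₖ₌₁^24 k
= 208·209/2 − 24·25/2
= 21736 − 300 = 21436

Σk = 21436


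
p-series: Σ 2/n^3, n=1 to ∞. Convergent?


p-series test: Σ c/n^p converges if p > 1, diverges if p ≤ 1 (constant c > 0 doesn't affect convergence).
p = 3
3 > 1 → CONVERGES

Converges (p = 3 > 1)


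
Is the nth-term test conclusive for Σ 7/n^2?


lim(n→∞) 7/n^2 = 0
lim aₙ = 0 → nth-term test is INCONCLUSIVE
(Need other tests; this is actually a convergent p-series with p=2 > 1)

Inconclusive (lim aₙ = 0; need another test)


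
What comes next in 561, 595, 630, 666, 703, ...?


Pattern: triangular numbers: n(n+1)/2
Terms: 561, 595, 630, 666, 703
Next term = 741

Next term = 741


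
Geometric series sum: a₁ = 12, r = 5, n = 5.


Sₙ = 12×(5^5 - 1)/(5 - 1)
= 12×(3125 - 1)/4
= 12×3124/4
= 9372

S_5 = 9372


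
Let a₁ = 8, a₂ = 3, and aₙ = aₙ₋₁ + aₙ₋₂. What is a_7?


Computing iteratively: 8, 3, 11, 14, 25, 39, 64
a_7 = 64

a_7 = 64


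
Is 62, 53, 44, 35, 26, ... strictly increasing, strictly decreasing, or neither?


Differences: -9, -9, -9, -9
All differences < 0 → strictly DECREASING

Monotonically decreasing


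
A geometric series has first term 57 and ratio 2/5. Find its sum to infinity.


S∞ = a₁/(1-r) = 57/(1 - 2/5)
= 57/(3/5)
= 95

S∞ = 95


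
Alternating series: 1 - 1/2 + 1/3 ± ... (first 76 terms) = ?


S = 1 - 1/2 + 1/3 - 1/4 + 1/5 - 1/6 + 1/7 - 1/8 ± ...
= 0.6866
(Full series converges to +ln(2) ≈ +0.6931)

S_76 = 0.6866


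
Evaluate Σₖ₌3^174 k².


Σₖ₌3^174 k² = Σₖ₌₁^174 k² − Σₖ₌₁^2 k²
= 174·175·349/6 − 2·3·5/6
= 1771175 − 5 = 1771170

Σk² = 1771170


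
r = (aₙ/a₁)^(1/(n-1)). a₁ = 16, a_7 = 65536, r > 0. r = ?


r^(n-1) = aₙ/a₁
r^6 = 65536/16 = 4096
r = 4096^(1/6)
= ±4; taking r > 0 gives r = 4

r = 4


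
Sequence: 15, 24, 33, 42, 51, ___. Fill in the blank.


Pattern: arithmetic (d=9)
Terms: 15, 24, 33, 42, 51
Next term = 60

Next term = 60


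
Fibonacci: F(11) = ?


Fibonacci sequence: 1, 1, 2, 3, 5, 8, 13, 21, 34, 55, 89
F(11) = 89

F(11) = 89


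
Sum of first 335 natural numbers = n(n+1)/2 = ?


n(n+1)/2 = 335×336/2 = 112560/2 = 56280

Σk = 56280


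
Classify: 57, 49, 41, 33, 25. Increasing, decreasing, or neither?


Differences: -8, -8, -8, -8
All differences < 0 → strictly DECREASING

Monotonically decreasing


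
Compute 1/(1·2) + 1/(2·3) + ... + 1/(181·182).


1/(k(k+1)) = 1/k - 1/(k+1) (partial fractions)
Telescoping: Σ = 1 - 1/182 = 181/182

Sum = 181/182


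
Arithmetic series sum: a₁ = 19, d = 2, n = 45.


aₙ = 19 + (45-1)×2 = 107
Sₙ = n(a₁+aₙ)/2 = 45×(19+107)/2
= 45×126/2 = 2835

S_45 = 2835


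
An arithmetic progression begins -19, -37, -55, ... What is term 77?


aₙ = a₁ + (n-1)d
= -19 + (77-1)×-18
= -19 - 1368
= -1387

a_77 = -1387


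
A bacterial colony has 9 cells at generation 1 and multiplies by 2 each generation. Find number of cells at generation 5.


aₙ = a₁·r^(n-1)
= 9×2^4
= 9×16
= 144

a_5 = 144


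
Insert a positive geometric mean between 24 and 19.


GM = √(24×19) = √456 = 21.3542

GM = 21.3542


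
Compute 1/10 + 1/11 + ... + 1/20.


Σₖ₌10^20 1/k = 1/10 + 1/11 + 1/12 + ... + 1/20
= 178964263/232792560
≈ 0.7688

Sum = 178964263/232792560 ≈ 0.7688


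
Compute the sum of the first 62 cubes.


n(n+1)/2 = 62×63/2 = 1953
Σk³ = 1953² = 3814209

Σk³ = 3814209


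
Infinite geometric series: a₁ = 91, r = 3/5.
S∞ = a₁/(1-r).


S∞ = a₁/(1-r) = 91/(1 - 3/5)
= 91/(2/5)
= 455/2

S∞ = 455/2


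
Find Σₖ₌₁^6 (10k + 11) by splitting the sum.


Σ(10k+11) = 10·Σk + 11·n
= 10·21 + 11·6
= 210 + 66 = 276

Σ = 276


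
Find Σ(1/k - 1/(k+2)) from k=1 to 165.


Telescoping with gap 2: two head and two tail terms survive.
= (1 + 1/2) - (1/166 + 1/167)
= 3/2 - 1/166 - 1/167 = 20625/13861

Sum = 20625/13861


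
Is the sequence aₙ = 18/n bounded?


a₁ = 18, a₂ = 18/2, a₃ = 18/3, ...
0 < aₙ ≤ 18 for all n ≥ 1
Lower bound: 0, Upper bound: 18
The sequence IS bounded

Bounded (0 < aₙ ≤ 18)


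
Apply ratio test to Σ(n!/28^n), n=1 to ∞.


aₙ = n!/28^n
a_{n+1}/aₙ = (n+1)!/28^(n+1) × 28^n/n!
= (n+1)/28
L = lim(n→∞) (n+1)/28 = ∞
L > 1 → series DIVERGES

Diverges (ratio test: L = ∞ > 1)


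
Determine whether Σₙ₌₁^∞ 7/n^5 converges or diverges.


p-series test: Σ c/n^p converges if p > 1, diverges if p ≤ 1 (constant c > 0 doesn't affect convergence).
p = 5
5 > 1 → CONVERGES

Converges (p = 5 > 1)


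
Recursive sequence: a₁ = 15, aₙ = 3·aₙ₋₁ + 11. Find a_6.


Computing step by step:
a_1 = 15
a_2 = 56
a_3 = 179
a_4 = 548
a_5 = 1655
a_6 = 4976


a_6 = 4976


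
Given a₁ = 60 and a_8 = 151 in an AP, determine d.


d = (aₙ - a₁)/(n-1)
= (151 - 60)/(8-1)
= 91/7 = 13

d = 13


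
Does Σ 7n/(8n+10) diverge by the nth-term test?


lim(n→∞) 7n/(8n+10) = 7/8 = 7/8  (divide numerator and denominator by n)
lim aₙ = 7/8 ≠ 0 → series DIVERGES

Diverges (lim aₙ = 7/8 ≠ 0)


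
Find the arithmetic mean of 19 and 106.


AM = (19 + 106)/2 = 125/2 = 62.5

AM = 62.5


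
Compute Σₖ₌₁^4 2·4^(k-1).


Sₙ = 2×(4^4 - 1)/(4 - 1)
= 2×(256 - 1)/3
= 2×255/3
= 170

S_4 = 170


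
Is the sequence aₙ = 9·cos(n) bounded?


For all n, -1 ≤ cos(n) ≤ 1, so -9 ≤ 9·cos(n) ≤ 9
Lower bound: -9, Upper bound: 9
The sequence IS bounded

Bounded (-9 ≤ aₙ ≤ 9)


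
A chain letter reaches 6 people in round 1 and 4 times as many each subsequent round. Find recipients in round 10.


aₙ = a₁·r^(n-1)
= 6×4^9
= 6×262144
= 1572864

a_10 = 1572864


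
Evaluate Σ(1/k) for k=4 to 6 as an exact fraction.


Σₖ₌4^6 1/k = 1/4 + 1/5 + 1/6
= 37/60
≈ 0.6167

Sum = 37/60 ≈ 0.6167


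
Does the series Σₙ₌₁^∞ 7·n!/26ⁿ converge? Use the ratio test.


aₙ = 7·n!/26^n
a_{n+1}/aₙ = (n+1)!/26^(n+1) × 26^n/n!  (constant 7 cancels)
= (n+1)/26
L = lim(n→∞) (n+1)/26 = ∞
L > 1 → series DIVERGES

Diverges (ratio test: L = ∞ > 1)


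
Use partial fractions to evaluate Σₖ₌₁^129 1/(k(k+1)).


1/(k(k+1)) = 1/k - 1/(k+1) (partial fractions)
Telescoping: Σ = 1 - 1/130 = 129/130

Sum = 129/130


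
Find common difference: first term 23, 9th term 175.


d = (aₙ - a₁)/(n-1)
= (175 - 23)/(9-1)
= 152/8 = 19

d = 19


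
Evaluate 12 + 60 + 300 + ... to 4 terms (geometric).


Sₙ = 12×(5^4 - 1)/(5 - 1)
= 12×(625 - 1)/4
= 12×624/4
= 1872

S_4 = 1872


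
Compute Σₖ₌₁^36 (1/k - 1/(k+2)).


Telescoping with gap 2: two head and two tail terms survive.
= (1 + 1/2) - (1/37 + 1/38)
= 3/2 - 1/37 - 1/38 = 1017/703

Sum = 1017/703


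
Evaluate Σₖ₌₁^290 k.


n(n+1)/2 = 290×291/2 = 84390/2 = 42195

Σk = 42195


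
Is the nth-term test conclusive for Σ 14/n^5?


lim(n→∞) 14/n^5 = 0
lim aₙ = 0 → nth-term test is INCONCLUSIVE
(Need other tests; this is actually a convergent p-series with p=5 > 1)

Inconclusive (lim aₙ = 0; need another test)


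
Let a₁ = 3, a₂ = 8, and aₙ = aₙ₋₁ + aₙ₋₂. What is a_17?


Computing iteratively: 3, 8, 11, 19, 30, 49, 79, 128, 207, 335, 542, 877, ...
a_17 = 9726

a_17 = 9726


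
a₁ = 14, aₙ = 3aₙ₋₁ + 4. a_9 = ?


Computing step by step:
a_1 = 14
a_2 = 46
a_3 = 142
a_4 = 430
a_5 = 1294
a_6 = 3886
a_7 = 11662
a_8 = 34990
a_9 = 104974


a_9 = 104974


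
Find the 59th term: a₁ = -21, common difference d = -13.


aₙ = a₁ + (n-1)d
= -21 + (59-1)×-13
= -21 - 754
= -775

a_59 = -775


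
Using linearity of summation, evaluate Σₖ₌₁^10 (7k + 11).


Σ(7k+11) = 7·Σk + 11·n
= 7·55 + 11·10
= 385 + 110 = 495

Σ = 495


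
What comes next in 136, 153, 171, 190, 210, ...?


Pattern: triangular numbers: n(n+1)/2
Terms: 136, 153, 171, 190, 210
Next term = 231

Next term = 231


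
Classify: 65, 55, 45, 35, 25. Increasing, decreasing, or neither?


Differences: -10, -10, -10, -10
All differences < 0 → strictly DECREASING

Monotonically decreasing


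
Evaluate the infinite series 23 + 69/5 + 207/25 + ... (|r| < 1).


S∞ = a₁/(1-r) = 23/(1 - 3/5)
= 23/(2/5)
= 115/2

S∞ = 115/2


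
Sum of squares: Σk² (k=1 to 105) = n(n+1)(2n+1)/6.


n = 105
n(n+1)(2n+1)/6 = 105×106×211/6
= 2348430/6 = 391405

Σk² = 391405


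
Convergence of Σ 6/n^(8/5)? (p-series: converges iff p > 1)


p-series test: Σ c/n^p converges if p > 1, diverges if p ≤ 1 (constant c > 0 doesn't affect convergence).
p = 8/5
8/5 > 1 → CONVERGES

Converges (p = 8/5 > 1)


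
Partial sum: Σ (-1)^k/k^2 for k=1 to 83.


S = -1 + 1/4 - 1/9 + 1/16 - 1/25 + 1/36 - 1/49 + 1/64 ± ...
= -0.8225
(Full series converges to -π²/12 ≈ -0.8225)

S_83 = -0.8225


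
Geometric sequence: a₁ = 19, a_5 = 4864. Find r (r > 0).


r^(n-1) = aₙ/a₁
r^4 = 4864/19 = 256
r = 256^(1/4)
= ±4; taking r > 0 gives r = 4

r = 4


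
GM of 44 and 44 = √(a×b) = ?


GM = √(44×44) = √1936 = 44

GM = 44


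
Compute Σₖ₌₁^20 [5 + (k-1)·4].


aₙ = 5 + (20-1)×4 = 81
Sₙ = n(a₁+aₙ)/2 = 20×(5+81)/2
= 20×86/2 = 860

S_20 = 860


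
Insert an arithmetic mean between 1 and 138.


AM = (1 + 138)/2 = 139/2 = 69.5

AM = 69.5


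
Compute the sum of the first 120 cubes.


n(n+1)/2 = 120×121/2 = 7260
Σk³ = 7260² = 52707600

Σk³ = 52707600


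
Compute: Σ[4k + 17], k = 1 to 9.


Σ(4k+17) = 4·Σk + 17·n
= 4·45 + 17·9
= 180 + 153 = 333

Σ = 333


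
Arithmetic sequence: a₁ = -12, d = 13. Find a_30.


aₙ = a₁ + (n-1)d
= -12 + (30-1)×13
= -12 + 377
= 365

a_30 = 365


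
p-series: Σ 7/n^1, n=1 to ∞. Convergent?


p-series test: Σ c/n^p converges if p > 1, diverges if p ≤ 1 (constant c > 0 doesn't affect convergence).
p = 1
1 ≤ 1 → DIVERGES

Diverges (p = 1 ≤ 1)


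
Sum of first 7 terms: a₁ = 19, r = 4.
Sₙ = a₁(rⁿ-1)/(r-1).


Sₙ = 19×(4^7 - 1)/(4 - 1)
= 19×(16384 - 1)/3
= 19×16383/3
= 103759

S_7 = 103759


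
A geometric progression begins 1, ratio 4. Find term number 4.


aₙ = a₁·r^(n-1)
= 1×4^3
= 1×64
= 64

a_4 = 64


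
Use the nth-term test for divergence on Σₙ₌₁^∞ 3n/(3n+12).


lim(n→∞) 3n/(3n+12) = 3/3 = 1  (divide numerator and denominator by n)
lim aₙ = 1 ≠ 0 → series DIVERGES

Diverges (lim aₙ = 1 ≠ 0)


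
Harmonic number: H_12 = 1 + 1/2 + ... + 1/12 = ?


H_12 = 1/1 + 1/2 + 1/3 + ... + 1/12
= 86021/27720
≈ 3.1032

H_12 = 86021/27720 ≈ 3.1032


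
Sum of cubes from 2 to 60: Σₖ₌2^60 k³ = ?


Σₖ₌2^60 k³ = [60·61/2]² − [1·2/2]²
= 3348900 − 1 = 3348899

Σk³ = 3348899


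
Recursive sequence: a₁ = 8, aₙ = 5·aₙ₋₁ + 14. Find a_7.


Computing step by step:
a_1 = 8
a_2 = 54
a_3 = 284
a_4 = 1434
a_5 = 7184
a_6 = 35934
a_7 = 179684


a_7 = 179684


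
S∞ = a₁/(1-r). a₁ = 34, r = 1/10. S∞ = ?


S∞ = a₁/(1-r) = 34/(1 - 1/10)
= 34/(9/10)
= 340/9

S∞ = 340/9


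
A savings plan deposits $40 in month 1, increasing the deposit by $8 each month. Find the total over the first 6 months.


aₙ = 40 + (6-1)×8 = 80
Sₙ = n(a₁+aₙ)/2 = 6×(40+80)/2
= 6×120/2 = 360

S_6 = 360


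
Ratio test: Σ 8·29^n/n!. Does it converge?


aₙ = 8·29^n/n!
a_{n+1}/aₙ = 29^(n+1)/(n+1)! × n!/29^n  (constant 8 cancels)
= 29/(n+1)
L = lim(n→∞) 29/(n+1) = 0
L < 1 → series CONVERGES

Converges (ratio test: L = 0 < 1)


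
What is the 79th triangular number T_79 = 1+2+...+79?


n(n+1)/2 = 79×80/2 = 6320/2 = 3160

Σk = 3160


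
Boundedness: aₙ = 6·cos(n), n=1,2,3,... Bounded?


For all n, -1 ≤ cos(n) ≤ 1, so -6 ≤ 6·cos(n) ≤ 6
Lower bound: -6, Upper bound: 6
The sequence IS bounded

Bounded (-6 ≤ aₙ ≤ 6)


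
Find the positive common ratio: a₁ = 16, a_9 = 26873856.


r^(n-1) = aₙ/a₁
r^8 = 26873856/16 = 1679616
r = 1679616^(1/8)
= ±6; taking r > 0 gives r = 6

r = 6


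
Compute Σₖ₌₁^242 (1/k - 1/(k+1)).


Telescoping: adjacent terms cancel.
= 1/1 - 1/243
= 1 - 1/243 = 242/243

Sum = 242/243


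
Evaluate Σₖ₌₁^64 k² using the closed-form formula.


n = 64
n(n+1)(2n+1)/6 = 64×65×129/6
= 536640/6 = 89440

Σk² = 89440


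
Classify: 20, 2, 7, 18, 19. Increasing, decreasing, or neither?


Differences: -18, 5, 11, 1
Difference at position 2 is +5 (> 0) but position 1 is -18 (< 0) — sequence both rises and falls
→ NOT monotonic

Not monotonic


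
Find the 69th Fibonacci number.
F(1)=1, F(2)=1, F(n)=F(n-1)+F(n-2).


Fibonacci sequence: 1, 1, 2, 3, 5, 8, 13, 21, 34, 55, 89, ...
F(69) = 117669030460994

F(69) = 117669030460994


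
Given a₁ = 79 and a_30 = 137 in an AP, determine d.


d = (aₙ - a₁)/(n-1)
= (137 - 79)/(30-1)
= 58/29 = 2

d = 2


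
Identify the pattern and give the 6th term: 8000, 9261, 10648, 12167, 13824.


Pattern: perfect cubes: n³
Terms: 8000, 9261, 10648, 12167, 13824
Next term = 15625

Next term = 15625


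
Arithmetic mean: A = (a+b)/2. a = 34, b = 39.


AM = (34 + 39)/2 = 73/2 = 36.5

AM = 36.5


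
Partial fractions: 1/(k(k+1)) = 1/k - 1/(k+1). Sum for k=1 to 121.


1/(k(k+1)) = 1/k - 1/(k+1) (partial fractions)
Telescoping: Σ = 1 - 1/122 = 121/122

Sum = 121/122


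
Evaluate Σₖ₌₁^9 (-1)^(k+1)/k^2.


S = 1 - 1/4 + 1/9 - 1/16 + 1/25 - 1/36 + 1/49 - 1/64 ± ...
= 0.828
(Full series converges to +π²/12 ≈ +0.8225)

S_9 = 0.828
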